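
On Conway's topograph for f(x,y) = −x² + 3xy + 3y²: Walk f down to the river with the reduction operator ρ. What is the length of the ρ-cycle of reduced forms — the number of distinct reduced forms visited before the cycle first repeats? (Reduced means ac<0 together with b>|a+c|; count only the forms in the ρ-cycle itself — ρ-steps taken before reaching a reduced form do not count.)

D = 21, ⌊√D⌋ = 4
river: ρ → (3,3,-1)
river: ρ → (-1,3,3)
ρ-cycle length = 2 (tail of 0 descent steps not counted)

2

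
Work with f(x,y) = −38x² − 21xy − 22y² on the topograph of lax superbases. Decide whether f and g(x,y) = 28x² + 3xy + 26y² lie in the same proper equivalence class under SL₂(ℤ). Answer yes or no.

D₁ = -2903, D₂ = -2903
f is negative-definite; reduce −f:
−f: flip: (38,21,22)→(22,-21,38)
−f: reduced (well bottom): (22,-21,38) with a≤c, −a<b≤a
flip sign back: reduced form of f is (-22,21,-38)
g: flip: (28,3,26)→(26,-3,28)
g: reduced (well bottom): (26,-3,28) with a≤c, −a<b≤a
reduced forms (-22, 21, -38) vs (26, -3, 28) ⇒ inequivalent

no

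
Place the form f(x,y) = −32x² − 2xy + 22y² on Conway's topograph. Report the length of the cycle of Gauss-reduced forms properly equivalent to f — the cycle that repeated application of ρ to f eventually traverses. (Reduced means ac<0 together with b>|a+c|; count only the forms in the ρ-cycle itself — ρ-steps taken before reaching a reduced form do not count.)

D = 2820, ⌊√D⌋ = 53
descent: ρ → (22,46,-8)  [lands on river]
river: ρ → (-8,50,10)
river: ρ → (10,50,-8)
river: ρ → (-8,46,22)
river: ρ → (22,42,-12)
river: ρ → (-12,30,40)
river: ρ → (40,50,-2)
river: ρ → (-2,50,40)
river: ρ → (40,30,-12)
river: ρ → (-12,42,22)
ρ-cycle length = 10 (tail of 1 descent step not counted)

10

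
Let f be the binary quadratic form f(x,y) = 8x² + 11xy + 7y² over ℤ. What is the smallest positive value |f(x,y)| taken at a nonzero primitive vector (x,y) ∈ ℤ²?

translate: b→-5 (≡11 mod 16), so (8,11,7)→(8,-5,4)
flip: (8,-5,4)→(4,5,8)
translate: b→-3 (≡5 mod 8), so (4,5,8)→(4,-3,7)
reduced (well bottom): (4,-3,7) with a≤c, −a<b≤a
well minimum = a = 4

4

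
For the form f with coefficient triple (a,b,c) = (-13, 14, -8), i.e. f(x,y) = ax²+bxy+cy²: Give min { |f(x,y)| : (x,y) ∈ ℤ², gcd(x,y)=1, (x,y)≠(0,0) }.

translate: b→12 (≡-14 mod 26), so (13,-14,8)→(13,12,7)
flip: (13,12,7)→(7,-12,13)
translate: b→2 (≡-12 mod 14), so (7,-12,13)→(7,2,8)
reduced (well bottom): (7,2,8) with a≤c, −a<b≤a
well minimum |f| = |-7| = 7 (negative-definite)

7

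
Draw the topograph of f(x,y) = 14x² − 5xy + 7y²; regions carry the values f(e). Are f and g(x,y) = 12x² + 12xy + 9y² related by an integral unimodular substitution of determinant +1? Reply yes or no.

D₁ = -367, D₂ = -288
discriminants differ ⇒ not SL₂(ℤ)-equivalent

no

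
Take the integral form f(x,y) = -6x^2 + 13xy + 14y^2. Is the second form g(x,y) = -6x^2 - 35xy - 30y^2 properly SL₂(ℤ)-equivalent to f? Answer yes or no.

D₁ = 505, D₂ = 505
river cycle of f (length 8): (14, 15, -5), (-5, 15, 14), (14, 13, -6), (-6, 11, 16), (16, 21, -1), (-1, 21, 16), (16, 11, -6), (-6, 13, 14)
river cycle of g (length 8): (-1, 21, 16), (16, 11, -6), (-6, 13, 14), (14, 15, -5), (-5, 15, 14), (14, 13, -6), (-6, 11, 16), (16, 21, -1)
cycles coincide ⇒ equivalent

yes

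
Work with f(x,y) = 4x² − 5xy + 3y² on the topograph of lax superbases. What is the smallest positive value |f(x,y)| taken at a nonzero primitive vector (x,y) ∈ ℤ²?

translate: b→3 (≡-5 mod 8), so (4,-5,3)→(4,3,2)
flip: (4,3,2)→(2,-3,4)
translate: b→1 (≡-3 mod 4), so (2,-3,4)→(2,1,3)
reduced (well bottom): (2,1,3) with a≤c, −a<b≤a
well minimum = a = 2

2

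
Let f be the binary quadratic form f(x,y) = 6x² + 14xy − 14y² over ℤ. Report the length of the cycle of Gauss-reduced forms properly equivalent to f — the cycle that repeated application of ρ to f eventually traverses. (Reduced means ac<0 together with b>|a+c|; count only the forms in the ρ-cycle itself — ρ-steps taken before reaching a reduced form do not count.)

D = 532, ⌊√D⌋ = 23
river: ρ → (-14,14,6)
river: ρ → (6,22,-2)
river: ρ → (-2,22,6)
river: ρ → (6,14,-14)
ρ-cycle length = 4 (tail of 0 descent steps not counted)

4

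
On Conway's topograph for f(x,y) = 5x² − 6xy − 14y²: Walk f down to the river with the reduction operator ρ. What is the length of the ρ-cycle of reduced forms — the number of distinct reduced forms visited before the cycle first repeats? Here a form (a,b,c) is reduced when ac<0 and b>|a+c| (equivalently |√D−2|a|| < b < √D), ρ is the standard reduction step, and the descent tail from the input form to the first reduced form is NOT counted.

D = 316, ⌊√D⌋ = 17
descent: ρ → (-14,6,5)
descent: ρ → (5,14,-6)  [lands on river]
river: ρ → (-6,10,9)
river: ρ → (9,8,-7)
river: ρ → (-7,6,10)
river: ρ → (10,14,-3)
river: ρ → (-3,16,5)
ρ-cycle length = 6 (tail of 2 descent steps not counted)

6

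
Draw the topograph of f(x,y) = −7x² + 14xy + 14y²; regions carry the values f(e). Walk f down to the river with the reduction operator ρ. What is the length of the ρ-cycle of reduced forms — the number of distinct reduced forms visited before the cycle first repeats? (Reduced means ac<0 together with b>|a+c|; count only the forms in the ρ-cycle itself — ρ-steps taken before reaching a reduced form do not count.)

D = 588, ⌊√D⌋ = 24
river: ρ → (14,14,-7)
river: ρ → (-7,14,14)
ρ-cycle length = 2 (tail of 0 descent steps not counted)

2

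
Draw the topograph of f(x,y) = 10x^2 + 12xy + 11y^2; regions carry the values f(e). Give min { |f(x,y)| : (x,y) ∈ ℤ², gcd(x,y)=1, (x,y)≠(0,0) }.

translate: b→-8 (≡12 mod 20), so (10,12,11)→(10,-8,9)
flip: (10,-8,9)→(9,8,10)
reduced (well bottom): (9,8,10) with a≤c, −a<b≤a
well minimum = a = 9

9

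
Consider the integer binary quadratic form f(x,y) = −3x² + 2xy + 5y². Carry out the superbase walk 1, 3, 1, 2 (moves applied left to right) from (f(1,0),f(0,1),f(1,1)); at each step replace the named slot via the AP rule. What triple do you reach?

start (-3,5,4) = (f(1,0),f(0,1),f(1,1))
replace slot 1: 2·(5+4) − (-3) = 21 → (21,5,4)
replace slot 3: 2·(21+5) − 4 = 48 → (21,5,48)
replace slot 1: 2·(5+48) − 21 = 85 → (85,5,48)
replace slot 2: 2·(85+48) − 5 = 261 → (85,261,48)

85,261,48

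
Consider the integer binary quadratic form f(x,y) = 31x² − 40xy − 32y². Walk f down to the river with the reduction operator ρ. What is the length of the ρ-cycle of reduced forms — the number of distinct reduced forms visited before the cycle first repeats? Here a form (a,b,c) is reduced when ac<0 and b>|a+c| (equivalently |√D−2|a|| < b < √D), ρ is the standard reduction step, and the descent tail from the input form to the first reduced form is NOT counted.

D = 5568, ⌊√D⌋ = 74
descent: ρ → (-32,40,31)  [lands on river]
river: ρ → (31,22,-41)
river: ρ → (-41,60,12)
river: ρ → (12,60,-41)
river: ρ → (-41,22,31)
river: ρ → (31,40,-32)
river: ρ → (-32,24,39)
river: ρ → (39,54,-17)
river: ρ → (-17,48,48)
river: ρ → (48,48,-17)
river: ρ → (-17,54,39)
river: ρ → (39,24,-32)
ρ-cycle length = 12 (tail of 1 descent step not counted)

12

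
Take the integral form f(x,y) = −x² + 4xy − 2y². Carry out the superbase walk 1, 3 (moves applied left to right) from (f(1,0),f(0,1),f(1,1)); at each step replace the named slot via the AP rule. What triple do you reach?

start (-1,-2,1) = (f(1,0),f(0,1),f(1,1))
replace slot 1: 2·((-2)+1) − (-1) = -1 → (-1,-2,1)
replace slot 3: 2·((-1)+(-2)) − 1 = -7 → (-1,-2,-7)

-1,-2,-7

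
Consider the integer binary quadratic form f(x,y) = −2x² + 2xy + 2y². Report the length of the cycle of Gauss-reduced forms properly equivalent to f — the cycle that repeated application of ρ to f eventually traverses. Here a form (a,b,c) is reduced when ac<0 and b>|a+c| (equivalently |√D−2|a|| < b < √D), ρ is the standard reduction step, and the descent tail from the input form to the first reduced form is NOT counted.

D = 20, ⌊√D⌋ = 4
river: ρ → (2,2,-2)
river: ρ → (-2,2,2)
ρ-cycle length = 2 (tail of 0 descent steps not counted)

2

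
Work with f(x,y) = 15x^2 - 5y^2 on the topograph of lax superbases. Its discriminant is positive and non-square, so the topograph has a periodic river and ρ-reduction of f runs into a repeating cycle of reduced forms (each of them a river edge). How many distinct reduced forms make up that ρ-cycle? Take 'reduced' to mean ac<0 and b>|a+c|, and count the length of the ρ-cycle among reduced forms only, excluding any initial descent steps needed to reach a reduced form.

D = 300, ⌊√D⌋ = 17
descent: ρ → (-5,10,10)  [lands on river]
river: ρ → (10,10,-5)
ρ-cycle length = 2 (tail of 1 descent step not counted)

2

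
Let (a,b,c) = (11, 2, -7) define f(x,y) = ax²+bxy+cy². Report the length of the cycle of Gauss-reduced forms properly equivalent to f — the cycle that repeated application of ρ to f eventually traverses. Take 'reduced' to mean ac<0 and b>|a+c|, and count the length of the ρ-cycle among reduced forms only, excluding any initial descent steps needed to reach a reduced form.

D = 312, ⌊√D⌋ = 17
descent: ρ → (-7,12,6)  [lands on river]
river: ρ → (6,12,-7)
river: ρ → (-7,16,2)
river: ρ → (2,16,-7)
ρ-cycle length = 4 (tail of 1 descent step not counted)

4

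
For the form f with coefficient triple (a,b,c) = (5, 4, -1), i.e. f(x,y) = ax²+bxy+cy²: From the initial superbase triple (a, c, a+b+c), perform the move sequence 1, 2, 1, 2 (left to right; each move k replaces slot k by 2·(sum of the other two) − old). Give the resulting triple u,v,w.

start (5,-1,8) = (f(1,0),f(0,1),f(1,1))
replace slot 1: 2·((-1)+8) − 5 = 9 → (9,-1,8)
replace slot 2: 2·(9+8) − (-1) = 35 → (9,35,8)
replace slot 1: 2·(35+8) − 9 = 77 → (77,35,8)
replace slot 2: 2·(77+8) − 35 = 135 → (77,135,8)

77,135,8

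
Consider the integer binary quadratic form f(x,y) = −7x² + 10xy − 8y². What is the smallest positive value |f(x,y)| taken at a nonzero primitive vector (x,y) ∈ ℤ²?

translate: b→4 (≡-10 mod 14), so (7,-10,8)→(7,4,5)
flip: (7,4,5)→(5,-4,7)
reduced (well bottom): (5,-4,7) with a≤c, −a<b≤a
well minimum |f| = |-5| = 5 (negative-definite)

5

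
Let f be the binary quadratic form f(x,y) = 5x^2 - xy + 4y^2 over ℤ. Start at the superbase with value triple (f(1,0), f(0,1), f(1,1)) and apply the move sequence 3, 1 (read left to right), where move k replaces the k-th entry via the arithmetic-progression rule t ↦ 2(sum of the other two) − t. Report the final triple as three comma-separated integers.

start (5,4,8) = (f(1,0),f(0,1),f(1,1))
replace slot 3: 2·(5+4) − 8 = 10 → (5,4,10)
replace slot 1: 2·(4+10) − 5 = 23 → (23,4,10)

23,4,10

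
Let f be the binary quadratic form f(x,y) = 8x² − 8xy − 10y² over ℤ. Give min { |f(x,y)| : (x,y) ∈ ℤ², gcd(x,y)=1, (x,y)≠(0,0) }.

descent: ρ → (-10,8,8)  [lands on river]
river: ρ → (8,8,-10)
river: ρ → (-10,12,6)
river: ρ → (6,12,-10)
closes: descent 1, river 4
min |a| on river = 6

6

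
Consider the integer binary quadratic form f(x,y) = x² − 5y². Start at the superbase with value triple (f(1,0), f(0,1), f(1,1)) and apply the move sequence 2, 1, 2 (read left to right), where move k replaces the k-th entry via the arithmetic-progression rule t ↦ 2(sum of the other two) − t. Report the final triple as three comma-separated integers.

start (1,-5,-4) = (f(1,0),f(0,1),f(1,1))
replace slot 2: 2·(1+(-4)) − (-5) = -1 → (1,-1,-4)
replace slot 1: 2·((-1)+(-4)) − 1 = -11 → (-11,-1,-4)
replace slot 2: 2·((-11)+(-4)) − (-1) = -29 → (-11,-29,-4)

-11,-29,-4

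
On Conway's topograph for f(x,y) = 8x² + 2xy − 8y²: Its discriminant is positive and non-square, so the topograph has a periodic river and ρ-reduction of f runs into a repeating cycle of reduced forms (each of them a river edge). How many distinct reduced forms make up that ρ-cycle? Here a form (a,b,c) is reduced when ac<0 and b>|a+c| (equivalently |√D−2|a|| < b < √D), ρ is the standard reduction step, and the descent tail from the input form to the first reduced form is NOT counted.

D = 260, ⌊√D⌋ = 16
river: ρ → (-8,14,2)
river: ρ → (2,14,-8)
river: ρ → (-8,2,8)
river: ρ → (8,14,-2)
river: ρ → (-2,14,8)
river: ρ → (8,2,-8)
ρ-cycle length = 6 (tail of 0 descent steps not counted)

6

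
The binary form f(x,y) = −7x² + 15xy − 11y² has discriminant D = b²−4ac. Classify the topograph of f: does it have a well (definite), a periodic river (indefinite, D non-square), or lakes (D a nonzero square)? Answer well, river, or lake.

D = b²−4ac = 15² − 4·(-7)·(-11) = -83
D < 0 ⇒ definite ⇒ every region one sign ⇒ single well

well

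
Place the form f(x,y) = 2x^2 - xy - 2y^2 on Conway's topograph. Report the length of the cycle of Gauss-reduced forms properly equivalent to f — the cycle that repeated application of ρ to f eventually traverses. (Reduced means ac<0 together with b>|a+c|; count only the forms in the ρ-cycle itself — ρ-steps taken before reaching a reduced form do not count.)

D = 17, ⌊√D⌋ = 4
descent: ρ → (-2,1,2)  [lands on river]
river: ρ → (2,3,-1)
river: ρ → (-1,3,2)
river: ρ → (2,1,-2)
river: ρ → (-2,3,1)
river: ρ → (1,3,-2)
ρ-cycle length = 6 (tail of 1 descent step not counted)

6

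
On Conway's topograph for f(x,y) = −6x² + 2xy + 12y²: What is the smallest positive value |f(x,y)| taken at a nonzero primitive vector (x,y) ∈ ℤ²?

descent: ρ → (12,-2,-6)
descent: ρ → (-6,14,4)  [lands on river]
river: ρ → (4,10,-12)
river: ρ → (-12,14,2)
river: ρ → (2,14,-12)
river: ρ → (-12,10,4)
river: ρ → (4,14,-6)
river: ρ → (-6,10,8)
river: ρ → (8,6,-8)
river: ρ → (-8,10,6)
river: ρ → (6,14,-4)
river: ρ → (-4,10,12)
river: ρ → (12,14,-2)
river: ρ → (-2,14,12)
river: ρ → (12,10,-4)
river: ρ → (-4,14,6)
river: ρ → (6,10,-8)
river: ρ → (-8,6,8)
river: ρ → (8,10,-6)
closes: descent 2, river 18
min |a| on river = 2

2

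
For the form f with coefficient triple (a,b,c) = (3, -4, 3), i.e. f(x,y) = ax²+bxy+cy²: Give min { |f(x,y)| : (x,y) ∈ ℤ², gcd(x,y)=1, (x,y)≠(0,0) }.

translate: b→2 (≡-4 mod 6), so (3,-4,3)→(3,2,2)
flip: (3,2,2)→(2,-2,3)
translate: b→2 (≡-2 mod 4), so (2,-2,3)→(2,2,3)
reduced (well bottom): (2,2,3) with a≤c, −a<b≤a
well minimum = a = 2

2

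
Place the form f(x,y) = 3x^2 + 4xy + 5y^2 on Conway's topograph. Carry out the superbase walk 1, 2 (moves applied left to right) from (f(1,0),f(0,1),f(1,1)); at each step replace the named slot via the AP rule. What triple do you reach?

start (3,5,12) = (f(1,0),f(0,1),f(1,1))
replace slot 1: 2·(5+12) − 3 = 31 → (31,5,12)
replace slot 2: 2·(31+12) − 5 = 81 → (31,81,12)

31,81,12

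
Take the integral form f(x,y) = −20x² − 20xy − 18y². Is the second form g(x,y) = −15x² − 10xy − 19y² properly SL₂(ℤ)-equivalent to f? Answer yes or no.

D₁ = -1040, D₂ = -1040
f is negative-definite; reduce −f:
−f: flip: (20,20,18)→(18,-20,20)
−f: translate: b→16 (≡-20 mod 36), so (18,-20,20)→(18,16,18)
−f: reduced (well bottom): (18,16,18) with a≤c, −a<b≤a
flip sign back: reduced form of f is (-18,-16,-18)
g is negative-definite; reduce −g:
−g: reduced (well bottom): (15,10,19) with a≤c, −a<b≤a
flip sign back: reduced form of g is (-15,-10,-19)
reduced forms (-18, -16, -18) vs (-15, -10, -19) ⇒ inequivalent

no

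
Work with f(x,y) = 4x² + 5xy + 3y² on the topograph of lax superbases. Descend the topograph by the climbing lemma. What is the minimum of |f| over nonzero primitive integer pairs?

translate: b→-3 (≡5 mod 8), so (4,5,3)→(4,-3,2)
flip: (4,-3,2)→(2,3,4)
translate: b→-1 (≡3 mod 4), so (2,3,4)→(2,-1,3)
reduced (well bottom): (2,-1,3) with a≤c, −a<b≤a
well minimum = a = 2

2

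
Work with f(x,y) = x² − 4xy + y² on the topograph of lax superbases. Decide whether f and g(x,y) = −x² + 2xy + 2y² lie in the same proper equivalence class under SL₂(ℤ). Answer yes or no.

D₁ = 12, D₂ = 12
river cycle of f (length 2): (1, 2, -2), (-2, 2, 1)
river cycle of g (length 2): (2, 2, -1), (-1, 2, 2)
cycles differ ⇒ inequivalent

no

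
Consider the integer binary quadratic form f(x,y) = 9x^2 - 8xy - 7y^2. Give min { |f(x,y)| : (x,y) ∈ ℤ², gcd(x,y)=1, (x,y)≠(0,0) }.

descent: ρ → (-7,8,9)  [lands on river]
river: ρ → (9,10,-6)
river: ρ → (-6,14,5)
river: ρ → (5,16,-3)
river: ρ → (-3,14,10)
river: ρ → (10,6,-7)
closes: descent 1, river 6
min |a| on river = 3

3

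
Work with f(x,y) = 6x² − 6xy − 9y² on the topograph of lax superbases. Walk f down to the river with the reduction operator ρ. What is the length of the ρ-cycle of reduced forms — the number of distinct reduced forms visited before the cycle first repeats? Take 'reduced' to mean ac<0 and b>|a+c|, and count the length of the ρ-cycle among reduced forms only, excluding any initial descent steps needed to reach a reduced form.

D = 252, ⌊√D⌋ = 15
descent: ρ → (-9,6,6)  [lands on river]
river: ρ → (6,6,-9)
river: ρ → (-9,12,3)
river: ρ → (3,12,-9)
ρ-cycle length = 4 (tail of 1 descent step not counted)

4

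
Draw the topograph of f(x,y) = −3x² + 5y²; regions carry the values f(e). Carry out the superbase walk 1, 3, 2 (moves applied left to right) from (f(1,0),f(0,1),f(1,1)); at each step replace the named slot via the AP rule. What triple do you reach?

start (-3,5,2) = (f(1,0),f(0,1),f(1,1))
replace slot 1: 2·(5+2) − (-3) = 17 → (17,5,2)
replace slot 3: 2·(17+5) − 2 = 42 → (17,5,42)
replace slot 2: 2·(17+42) − 5 = 113 → (17,113,42)

17,113,42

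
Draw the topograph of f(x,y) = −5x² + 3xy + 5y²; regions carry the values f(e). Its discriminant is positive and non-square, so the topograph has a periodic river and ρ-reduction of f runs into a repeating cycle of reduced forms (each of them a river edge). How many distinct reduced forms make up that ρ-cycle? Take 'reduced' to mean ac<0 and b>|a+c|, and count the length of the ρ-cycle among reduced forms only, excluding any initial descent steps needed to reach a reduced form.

D = 109, ⌊√D⌋ = 10
river: ρ → (5,7,-3)
river: ρ → (-3,5,7)
river: ρ → (7,9,-1)
river: ρ → (-1,9,7)
river: ρ → (7,5,-3)
river: ρ → (-3,7,5)
river: ρ → (5,3,-5)
river: ρ → (-5,7,3)
river: ρ → (3,5,-7)
river: ρ → (-7,9,1)
river: ρ → (1,9,-7)
river: ρ → (-7,5,3)
river: ρ → (3,7,-5)
river: ρ → (-5,3,5)
ρ-cycle length = 14 (tail of 0 descent steps not counted)

14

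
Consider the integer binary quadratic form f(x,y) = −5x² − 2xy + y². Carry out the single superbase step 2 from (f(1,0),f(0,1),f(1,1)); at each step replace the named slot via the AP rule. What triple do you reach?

start (-5,1,-6) = (f(1,0),f(0,1),f(1,1))
replace slot 2: 2·((-5)+(-6)) − 1 = -23 → (-5,-23,-6)

-5,-23,-6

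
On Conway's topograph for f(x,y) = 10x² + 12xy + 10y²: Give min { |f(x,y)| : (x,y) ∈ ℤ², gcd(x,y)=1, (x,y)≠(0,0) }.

translate: b→-8 (≡12 mod 20), so (10,12,10)→(10,-8,8)
flip: (10,-8,8)→(8,8,10)
reduced (well bottom): (8,8,10) with a≤c, −a<b≤a
well minimum = a = 8

8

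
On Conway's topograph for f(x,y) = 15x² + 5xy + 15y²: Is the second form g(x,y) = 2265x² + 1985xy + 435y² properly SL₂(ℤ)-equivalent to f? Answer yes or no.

D₁ = -875, D₂ = -875
f: reduced (well bottom): (15,5,15) with a≤c, −a<b≤a
g: flip: (2265,1985,435)→(435,-1985,2265)
g: translate: b→-245 (≡-1985 mod 870), so (435,-1985,2265)→(435,-245,35)
g: flip: (435,-245,35)→(35,245,435)
g: translate: b→35 (≡245 mod 70), so (35,245,435)→(35,35,15)
g: flip: (35,35,15)→(15,-35,35)
g: translate: b→-5 (≡-35 mod 30), so (15,-35,35)→(15,-5,15)
g: flip: (15,-5,15)→(15,5,15)
g: reduced (well bottom): (15,5,15) with a≤c, −a<b≤a
reduced forms (15, 5, 15) vs (15, 5, 15) ⇒ equivalent

yes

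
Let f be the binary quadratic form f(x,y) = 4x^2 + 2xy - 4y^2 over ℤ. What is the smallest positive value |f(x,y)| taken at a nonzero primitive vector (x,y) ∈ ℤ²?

river: ρ → (-4,6,2)
river: ρ → (2,6,-4)
river: ρ → (-4,2,4)
river: ρ → (4,6,-2)
river: ρ → (-2,6,4)
river: ρ → (4,2,-4)
closes: descent 0, river 6
min |a| on river = 2

2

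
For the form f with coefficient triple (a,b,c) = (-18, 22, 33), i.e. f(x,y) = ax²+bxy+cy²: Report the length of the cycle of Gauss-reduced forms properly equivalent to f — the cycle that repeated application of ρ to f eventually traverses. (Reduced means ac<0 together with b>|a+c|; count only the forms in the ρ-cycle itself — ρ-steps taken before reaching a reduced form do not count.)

D = 2860, ⌊√D⌋ = 53
river: ρ → (33,44,-7)
river: ρ → (-7,40,45)
river: ρ → (45,50,-2)
river: ρ → (-2,50,45)
river: ρ → (45,40,-7)
river: ρ → (-7,44,33)
river: ρ → (33,22,-18)
river: ρ → (-18,50,5)
river: ρ → (5,50,-18)
river: ρ → (-18,22,33)
ρ-cycle length = 10 (tail of 0 descent steps not counted)

10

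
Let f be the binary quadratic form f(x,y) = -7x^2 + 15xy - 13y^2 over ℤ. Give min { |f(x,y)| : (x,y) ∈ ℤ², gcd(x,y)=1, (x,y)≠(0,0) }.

translate: b→-1 (≡-15 mod 14), so (7,-15,13)→(7,-1,5)
flip: (7,-1,5)→(5,1,7)
reduced (well bottom): (5,1,7) with a≤c, −a<b≤a
well minimum |f| = |-5| = 5 (negative-definite)

5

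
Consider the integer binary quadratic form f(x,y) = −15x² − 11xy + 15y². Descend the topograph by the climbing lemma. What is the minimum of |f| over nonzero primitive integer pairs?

descent: ρ → (15,11,-15)  [lands on river]
river: ρ → (-15,19,11)
river: ρ → (11,25,-9)
river: ρ → (-9,29,5)
river: ρ → (5,31,-3)
river: ρ → (-3,29,15)
river: ρ → (15,31,-1)
river: ρ → (-1,31,15)
river: ρ → (15,29,-3)
river: ρ → (-3,31,5)
river: ρ → (5,29,-9)
river: ρ → (-9,25,11)
river: ρ → (11,19,-15)
river: ρ → (-15,11,15)
river: ρ → (15,19,-11)
river: ρ → (-11,25,9)
river: ρ → (9,29,-5)
river: ρ → (-5,31,3)
river: ρ → (3,29,-15)
river: ρ → (-15,31,1)
river: ρ → (1,31,-15)
river: ρ → (-15,29,3)
river: ρ → (3,31,-5)
river: ρ → (-5,29,9)
river: ρ → (9,25,-11)
river: ρ → (-11,19,15)
closes: descent 1, river 26
min |a| on river = 1

1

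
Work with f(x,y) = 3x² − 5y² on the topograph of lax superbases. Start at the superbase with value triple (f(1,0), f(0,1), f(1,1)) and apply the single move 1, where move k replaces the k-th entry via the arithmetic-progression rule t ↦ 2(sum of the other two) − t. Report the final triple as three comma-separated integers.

start (3,-5,-2) = (f(1,0),f(0,1),f(1,1))
replace slot 1: 2·((-5)+(-2)) − 3 = -17 → (-17,-5,-2)

-17,-5,-2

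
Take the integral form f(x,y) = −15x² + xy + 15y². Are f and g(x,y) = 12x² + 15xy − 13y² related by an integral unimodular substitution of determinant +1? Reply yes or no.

D₁ = 901, D₂ = 849
discriminants differ ⇒ not SL₂(ℤ)-equivalent

no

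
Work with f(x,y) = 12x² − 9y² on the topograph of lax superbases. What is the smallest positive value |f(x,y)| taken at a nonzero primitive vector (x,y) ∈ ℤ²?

descent: ρ → (-9,18,3)  [lands on river]
river: ρ → (3,18,-9)
closes: descent 1, river 2
min |a| on river = 3

3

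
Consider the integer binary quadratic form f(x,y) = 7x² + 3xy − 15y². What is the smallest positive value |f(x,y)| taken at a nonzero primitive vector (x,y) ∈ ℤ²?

descent: ρ → (-15,-3,7)
descent: ρ → (7,17,-5)  [lands on river]
river: ρ → (-5,13,13)
river: ρ → (13,13,-5)
river: ρ → (-5,17,7)
river: ρ → (7,11,-11)
river: ρ → (-11,11,7)
closes: descent 2, river 6
min |a| on river = 5

5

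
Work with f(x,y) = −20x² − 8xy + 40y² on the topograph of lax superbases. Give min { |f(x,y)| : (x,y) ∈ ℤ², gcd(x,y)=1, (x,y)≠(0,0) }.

descent: ρ → (40,8,-20)
descent: ρ → (-20,32,28)  [lands on river]
river: ρ → (28,24,-24)
river: ρ → (-24,24,28)
river: ρ → (28,32,-20)
river: ρ → (-20,48,12)
river: ρ → (12,48,-20)
closes: descent 2, river 6
min |a| on river = 12

12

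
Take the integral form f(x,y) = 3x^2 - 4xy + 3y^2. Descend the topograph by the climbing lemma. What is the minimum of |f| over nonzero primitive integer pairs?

translate: b→2 (≡-4 mod 6), so (3,-4,3)→(3,2,2)
flip: (3,2,2)→(2,-2,3)
translate: b→2 (≡-2 mod 4), so (2,-2,3)→(2,2,3)
reduced (well bottom): (2,2,3) with a≤c, −a<b≤a
well minimum = a = 2

2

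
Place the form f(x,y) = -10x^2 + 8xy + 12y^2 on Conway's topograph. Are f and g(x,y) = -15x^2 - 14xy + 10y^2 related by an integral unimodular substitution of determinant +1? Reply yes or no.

D₁ = 544, D₂ = 796
discriminants differ ⇒ not SL₂(ℤ)-equivalent

no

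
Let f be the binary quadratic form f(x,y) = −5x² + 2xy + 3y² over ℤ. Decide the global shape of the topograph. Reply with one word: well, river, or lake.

D = b²−4ac = 2² − 4·(-5)·3 = 64
D = 8² is a perfect square ⇒ form factors over ℤ ⇒ lakes

lake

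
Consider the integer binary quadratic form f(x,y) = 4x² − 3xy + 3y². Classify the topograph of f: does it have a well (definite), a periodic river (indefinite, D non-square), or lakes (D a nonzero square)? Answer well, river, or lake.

D = b²−4ac = (-3)² − 4·4·3 = -39
D < 0 ⇒ definite ⇒ every region one sign ⇒ single well

well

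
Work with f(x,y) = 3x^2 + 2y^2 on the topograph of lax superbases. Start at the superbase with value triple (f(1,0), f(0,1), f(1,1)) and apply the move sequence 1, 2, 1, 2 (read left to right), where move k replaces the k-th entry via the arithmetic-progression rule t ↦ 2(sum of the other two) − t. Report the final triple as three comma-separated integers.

start (3,2,5) = (f(1,0),f(0,1),f(1,1))
replace slot 1: 2·(2+5) − 3 = 11 → (11,2,5)
replace slot 2: 2·(11+5) − 2 = 30 → (11,30,5)
replace slot 1: 2·(30+5) − 11 = 59 → (59,30,5)
replace slot 2: 2·(59+5) − 30 = 98 → (59,98,5)

59,98,5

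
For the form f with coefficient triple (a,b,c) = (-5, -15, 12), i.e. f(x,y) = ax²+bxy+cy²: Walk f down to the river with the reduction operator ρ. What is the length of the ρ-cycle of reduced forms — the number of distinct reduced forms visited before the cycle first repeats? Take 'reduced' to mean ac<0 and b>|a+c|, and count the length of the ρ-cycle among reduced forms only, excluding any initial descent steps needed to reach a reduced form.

D = 465, ⌊√D⌋ = 21
descent: ρ → (12,15,-5)  [lands on river]
river: ρ → (-5,15,12)
river: ρ → (12,9,-8)
river: ρ → (-8,7,13)
river: ρ → (13,19,-2)
river: ρ → (-2,21,3)
river: ρ → (3,21,-2)
river: ρ → (-2,19,13)
river: ρ → (13,7,-8)
river: ρ → (-8,9,12)
ρ-cycle length = 10 (tail of 1 descent step not counted)

10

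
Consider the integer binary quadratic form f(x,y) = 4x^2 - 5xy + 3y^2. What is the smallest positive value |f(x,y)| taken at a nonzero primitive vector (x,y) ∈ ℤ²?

translate: b→3 (≡-5 mod 8), so (4,-5,3)→(4,3,2)
flip: (4,3,2)→(2,-3,4)
translate: b→1 (≡-3 mod 4), so (2,-3,4)→(2,1,3)
reduced (well bottom): (2,1,3) with a≤c, −a<b≤a
well minimum = a = 2

2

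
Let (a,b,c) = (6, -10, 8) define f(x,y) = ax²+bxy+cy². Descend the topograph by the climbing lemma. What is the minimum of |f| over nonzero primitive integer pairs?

translate: b→2 (≡-10 mod 12), so (6,-10,8)→(6,2,4)
flip: (6,2,4)→(4,-2,6)
reduced (well bottom): (4,-2,6) with a≤c, −a<b≤a
well minimum = a = 4

4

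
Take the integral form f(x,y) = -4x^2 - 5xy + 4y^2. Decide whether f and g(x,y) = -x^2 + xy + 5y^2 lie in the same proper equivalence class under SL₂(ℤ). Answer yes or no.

D₁ = 89, D₂ = 21
discriminants differ ⇒ not SL₂(ℤ)-equivalent

no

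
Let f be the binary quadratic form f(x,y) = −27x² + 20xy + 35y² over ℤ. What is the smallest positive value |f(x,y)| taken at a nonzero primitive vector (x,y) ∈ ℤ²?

river: ρ → (35,50,-12)
river: ρ → (-12,46,43)
river: ρ → (43,40,-15)
river: ρ → (-15,50,28)
river: ρ → (28,62,-3)
river: ρ → (-3,64,7)
river: ρ → (7,62,-12)
river: ρ → (-12,58,17)
river: ρ → (17,44,-33)
river: ρ → (-33,22,28)
river: ρ → (28,34,-27)
river: ρ → (-27,20,35)
closes: descent 0, river 12
min |a| on river = 3

3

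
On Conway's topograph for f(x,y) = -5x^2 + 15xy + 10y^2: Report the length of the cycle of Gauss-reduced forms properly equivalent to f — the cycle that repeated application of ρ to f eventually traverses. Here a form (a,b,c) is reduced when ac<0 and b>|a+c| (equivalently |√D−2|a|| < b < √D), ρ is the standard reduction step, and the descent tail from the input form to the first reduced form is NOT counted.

D = 425, ⌊√D⌋ = 20
river: ρ → (10,5,-10)
river: ρ → (-10,15,5)
river: ρ → (5,15,-10)
river: ρ → (-10,5,10)
river: ρ → (10,15,-5)
river: ρ → (-5,15,10)
ρ-cycle length = 6 (tail of 0 descent steps not counted)

6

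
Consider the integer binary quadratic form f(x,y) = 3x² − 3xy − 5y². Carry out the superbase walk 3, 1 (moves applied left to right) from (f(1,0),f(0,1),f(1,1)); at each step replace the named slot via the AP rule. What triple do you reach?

start (3,-5,-5) = (f(1,0),f(0,1),f(1,1))
replace slot 3: 2·(3+(-5)) − (-5) = 1 → (3,-5,1)
replace slot 1: 2·((-5)+1) − 3 = -11 → (-11,-5,1)

-11,-5,1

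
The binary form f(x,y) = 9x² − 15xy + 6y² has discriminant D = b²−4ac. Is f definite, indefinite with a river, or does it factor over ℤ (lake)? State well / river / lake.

D = b²−4ac = (-15)² − 4·9·6 = 9
D = 3² is a perfect square ⇒ form factors over ℤ ⇒ lakes

lake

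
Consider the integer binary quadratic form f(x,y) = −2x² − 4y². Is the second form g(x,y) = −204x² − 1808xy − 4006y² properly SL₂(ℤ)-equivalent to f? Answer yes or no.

D₁ = -32, D₂ = -32
f is negative-definite; reduce −f:
−f: reduced (well bottom): (2,0,4) with a≤c, −a<b≤a
flip sign back: reduced form of f is (-2,0,-4)
g is negative-definite; reduce −g:
−g: translate: b→176 (≡1808 mod 408), so (204,1808,4006)→(204,176,38)
−g: flip: (204,176,38)→(38,-176,204)
−g: translate: b→-24 (≡-176 mod 76), so (38,-176,204)→(38,-24,4)
−g: flip: (38,-24,4)→(4,24,38)
−g: translate: b→0 (≡24 mod 8), so (4,24,38)→(4,0,2)
−g: flip: (4,0,2)→(2,0,4)
−g: reduced (well bottom): (2,0,4) with a≤c, −a<b≤a
flip sign back: reduced form of g is (-2,0,-4)
reduced forms (-2, 0, -4) vs (-2, 0, -4) ⇒ equivalent

yes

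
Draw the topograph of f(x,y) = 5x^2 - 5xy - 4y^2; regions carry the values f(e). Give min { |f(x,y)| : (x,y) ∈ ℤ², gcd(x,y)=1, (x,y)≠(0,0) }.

descent: ρ → (-4,5,5)  [lands on river]
river: ρ → (5,5,-4)
river: ρ → (-4,3,6)
river: ρ → (6,9,-1)
river: ρ → (-1,9,6)
river: ρ → (6,3,-4)
closes: descent 1, river 6
min |a| on river = 1

1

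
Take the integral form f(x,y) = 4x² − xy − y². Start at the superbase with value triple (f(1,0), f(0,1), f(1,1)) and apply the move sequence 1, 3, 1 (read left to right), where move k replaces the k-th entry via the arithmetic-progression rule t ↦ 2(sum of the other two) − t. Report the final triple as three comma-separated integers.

start (4,-1,2) = (f(1,0),f(0,1),f(1,1))
replace slot 1: 2·((-1)+2) − 4 = -2 → (-2,-1,2)
replace slot 3: 2·((-2)+(-1)) − 2 = -8 → (-2,-1,-8)
replace slot 1: 2·((-1)+(-8)) − (-2) = -16 → (-16,-1,-8)

-16,-1,-8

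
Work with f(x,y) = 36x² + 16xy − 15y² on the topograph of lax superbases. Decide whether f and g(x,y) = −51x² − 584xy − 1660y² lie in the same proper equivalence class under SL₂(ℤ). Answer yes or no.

D₁ = 2416, D₂ = 2416
river cycle of f (length 44): (-15, 44, 8), (8, 36, -35), (-35, 34, 9), (9, 38, -27), (-27, 16, 20), (20, 24, -23), (-23, 22, 21), (21, 20, -24), (-24, 28, 17), (17, 40, -12), … (34 more)
river cycle of g (length 44): (8, 36, -35), (-35, 34, 9), (9, 38, -27), (-27, 16, 20), (20, 24, -23), (-23, 22, 21), (21, 20, -24), (-24, 28, 17), (17, 40, -12), (-12, 32, 29), … (34 more)
cycles coincide ⇒ equivalent

yes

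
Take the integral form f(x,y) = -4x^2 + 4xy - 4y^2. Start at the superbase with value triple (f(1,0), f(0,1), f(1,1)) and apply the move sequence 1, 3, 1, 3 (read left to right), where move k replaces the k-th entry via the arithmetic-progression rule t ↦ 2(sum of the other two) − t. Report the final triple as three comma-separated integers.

start (-4,-4,-4) = (f(1,0),f(0,1),f(1,1))
replace slot 1: 2·((-4)+(-4)) − (-4) = -12 → (-12,-4,-4)
replace slot 3: 2·((-12)+(-4)) − (-4) = -28 → (-12,-4,-28)
replace slot 1: 2·((-4)+(-28)) − (-12) = -52 → (-52,-4,-28)
replace slot 3: 2·((-52)+(-4)) − (-28) = -84 → (-52,-4,-84)

-52,-4,-84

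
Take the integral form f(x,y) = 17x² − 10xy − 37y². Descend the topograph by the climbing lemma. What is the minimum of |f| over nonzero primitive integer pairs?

descent: ρ → (-37,10,17)
descent: ρ → (17,24,-30)  [lands on river]
river: ρ → (-30,36,11)
river: ρ → (11,30,-39)
river: ρ → (-39,48,2)
river: ρ → (2,48,-39)
river: ρ → (-39,30,11)
river: ρ → (11,36,-30)
river: ρ → (-30,24,17)
river: ρ → (17,44,-10)
river: ρ → (-10,36,33)
river: ρ → (33,30,-13)
river: ρ → (-13,48,6)
river: ρ → (6,48,-13)
river: ρ → (-13,30,33)
river: ρ → (33,36,-10)
river: ρ → (-10,44,17)
closes: descent 2, river 16
min |a| on river = 2

2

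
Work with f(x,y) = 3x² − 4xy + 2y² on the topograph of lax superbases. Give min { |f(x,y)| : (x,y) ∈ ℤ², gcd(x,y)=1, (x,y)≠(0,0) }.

translate: b→2 (≡-4 mod 6), so (3,-4,2)→(3,2,1)
flip: (3,2,1)→(1,-2,3)
translate: b→0 (≡-2 mod 2), so (1,-2,3)→(1,0,2)
reduced (well bottom): (1,0,2) with a≤c, −a<b≤a
well minimum = a = 1

1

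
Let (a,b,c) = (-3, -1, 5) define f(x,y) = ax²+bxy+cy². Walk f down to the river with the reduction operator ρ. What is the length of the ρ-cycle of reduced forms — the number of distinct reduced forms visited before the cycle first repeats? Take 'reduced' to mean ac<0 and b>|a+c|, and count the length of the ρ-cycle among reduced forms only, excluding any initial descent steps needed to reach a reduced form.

D = 61, ⌊√D⌋ = 7
descent: ρ → (5,1,-3)
descent: ρ → (-3,5,3)  [lands on river]
river: ρ → (3,7,-1)
river: ρ → (-1,7,3)
river: ρ → (3,5,-3)
river: ρ → (-3,7,1)
river: ρ → (1,7,-3)
ρ-cycle length = 6 (tail of 2 descent steps not counted)

6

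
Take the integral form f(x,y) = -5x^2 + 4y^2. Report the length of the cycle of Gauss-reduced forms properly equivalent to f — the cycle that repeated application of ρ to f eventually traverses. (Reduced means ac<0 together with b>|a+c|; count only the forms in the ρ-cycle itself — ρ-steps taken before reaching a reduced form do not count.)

D = 80, ⌊√D⌋ = 8
descent: ρ → (4,8,-1)  [lands on river]
river: ρ → (-1,8,4)
ρ-cycle length = 2 (tail of 1 descent step not counted)

2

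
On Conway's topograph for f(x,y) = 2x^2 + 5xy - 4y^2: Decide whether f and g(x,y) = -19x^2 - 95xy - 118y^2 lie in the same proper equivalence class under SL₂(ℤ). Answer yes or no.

D₁ = 57, D₂ = 57
river cycle of f (length 6): (-4, 3, 3), (3, 3, -4), (-4, 5, 2), (2, 7, -1), (-1, 7, 2), (2, 5, -4)
river cycle of g (length 6): (-4, 5, 2), (2, 7, -1), (-1, 7, 2), (2, 5, -4), (-4, 3, 3), (3, 3, -4)
cycles coincide ⇒ equivalent

yes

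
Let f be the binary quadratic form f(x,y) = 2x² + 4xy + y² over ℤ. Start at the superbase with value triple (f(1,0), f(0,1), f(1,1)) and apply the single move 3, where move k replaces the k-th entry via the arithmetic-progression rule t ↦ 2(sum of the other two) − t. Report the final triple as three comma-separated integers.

start (2,1,7) = (f(1,0),f(0,1),f(1,1))
replace slot 3: 2·(2+1) − 7 = -1 → (2,1,-1)

2,1,-1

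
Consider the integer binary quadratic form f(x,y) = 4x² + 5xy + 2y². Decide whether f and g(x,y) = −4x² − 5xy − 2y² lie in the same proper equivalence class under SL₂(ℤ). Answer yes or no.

D₁ = -7, D₂ = -7
f: translate: b→-3 (≡5 mod 8), so (4,5,2)→(4,-3,1)
f: flip: (4,-3,1)→(1,3,4)
f: translate: b→1 (≡3 mod 2), so (1,3,4)→(1,1,2)
f: reduced (well bottom): (1,1,2) with a≤c, −a<b≤a
g is negative-definite; reduce −g:
−g: translate: b→-3 (≡5 mod 8), so (4,5,2)→(4,-3,1)
−g: flip: (4,-3,1)→(1,3,4)
−g: translate: b→1 (≡3 mod 2), so (1,3,4)→(1,1,2)
−g: reduced (well bottom): (1,1,2) with a≤c, −a<b≤a
flip sign back: reduced form of g is (-1,-1,-2)
reduced forms (1, 1, 2) vs (-1, -1, -2) ⇒ inequivalent

no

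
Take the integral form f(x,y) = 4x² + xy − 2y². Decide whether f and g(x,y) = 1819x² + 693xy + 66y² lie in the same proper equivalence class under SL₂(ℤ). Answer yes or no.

D₁ = 33, D₂ = 33
river cycle of f (length 4): (-2, 3, 3), (3, 3, -2), (-2, 5, 1), (1, 5, -2)
river cycle of g (length 4): (-2, 3, 3), (3, 3, -2), (-2, 5, 1), (1, 5, -2)
cycles coincide ⇒ equivalent

yes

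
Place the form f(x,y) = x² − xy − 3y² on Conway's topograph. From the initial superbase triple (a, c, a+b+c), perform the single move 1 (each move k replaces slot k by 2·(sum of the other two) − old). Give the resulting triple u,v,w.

start (1,-3,-3) = (f(1,0),f(0,1),f(1,1))
replace slot 1: 2·((-3)+(-3)) − 1 = -13 → (-13,-3,-3)

-13,-3,-3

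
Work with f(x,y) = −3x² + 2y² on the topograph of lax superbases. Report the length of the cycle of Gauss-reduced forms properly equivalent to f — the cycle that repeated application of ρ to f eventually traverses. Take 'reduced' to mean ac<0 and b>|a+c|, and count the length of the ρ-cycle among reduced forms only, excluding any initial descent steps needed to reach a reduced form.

D = 24, ⌊√D⌋ = 4
descent: ρ → (2,4,-1)  [lands on river]
river: ρ → (-1,4,2)
ρ-cycle length = 2 (tail of 1 descent step not counted)

2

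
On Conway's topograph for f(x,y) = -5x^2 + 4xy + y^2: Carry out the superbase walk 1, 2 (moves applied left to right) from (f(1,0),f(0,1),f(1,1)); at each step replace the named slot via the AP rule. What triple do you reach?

start (-5,1,0) = (f(1,0),f(0,1),f(1,1))
replace slot 1: 2·(1+0) − (-5) = 7 → (7,1,0)
replace slot 2: 2·(7+0) − 1 = 13 → (7,13,0)

7,13,0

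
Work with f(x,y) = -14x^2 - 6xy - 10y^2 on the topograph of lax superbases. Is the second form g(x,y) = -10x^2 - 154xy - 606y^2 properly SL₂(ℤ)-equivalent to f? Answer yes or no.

D₁ = -524, D₂ = -524
f is negative-definite; reduce −f:
−f: flip: (14,6,10)→(10,-6,14)
−f: reduced (well bottom): (10,-6,14) with a≤c, −a<b≤a
flip sign back: reduced form of f is (-10,6,-14)
g is negative-definite; reduce −g:
−g: translate: b→-6 (≡154 mod 20), so (10,154,606)→(10,-6,14)
−g: reduced (well bottom): (10,-6,14) with a≤c, −a<b≤a
flip sign back: reduced form of g is (-10,6,-14)
reduced forms (-10, 6, -14) vs (-10, 6, -14) ⇒ equivalent

yes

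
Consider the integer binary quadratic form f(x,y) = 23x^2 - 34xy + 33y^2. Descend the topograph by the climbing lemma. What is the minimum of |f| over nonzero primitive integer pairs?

translate: b→12 (≡-34 mod 46), so (23,-34,33)→(23,12,22)
flip: (23,12,22)→(22,-12,23)
reduced (well bottom): (22,-12,23) with a≤c, −a<b≤a
well minimum = a = 22

22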